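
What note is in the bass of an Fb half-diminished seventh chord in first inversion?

Abb

Fb half-diminished seventh is Fb–Abb–Cbb–Ebb. First inversion places the third in the bass: Abb.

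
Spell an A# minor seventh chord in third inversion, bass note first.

The chord tones are A#–C#–E#–G#. With the seventh (G#) lowest for third inversion: G#, A#, C#, E#.

G#, A#, C#, E#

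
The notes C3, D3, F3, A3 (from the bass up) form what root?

D

Reordering C, D, F, A into stacked thirds gives D–F–A–C; the bottom of that stack, D, is the root.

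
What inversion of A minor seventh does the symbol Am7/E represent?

Am7/E means A minor seventh with E in the bass. E is the fifth of A minor seventh (A–C–E–G), so this is second inversion.

second inversion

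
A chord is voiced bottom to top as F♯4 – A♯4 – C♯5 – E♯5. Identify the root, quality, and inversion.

F# major seventh, root position

Reducing to letter names: F#, A#, C#, E#. These stack in thirds as F#–A#–C#–E# — an F# major seventh chord.
F# is the root of F# major seventh; root in the bass means root position (figured bass 7).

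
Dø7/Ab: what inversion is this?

Dø7/Ab means D half-diminished seventh with Ab in the bass. Ab is the fifth of D half-diminished seventh (D–F–Ab–C), so this is second inversion.

second inversion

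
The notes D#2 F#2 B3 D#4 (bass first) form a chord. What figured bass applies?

The notes D#, F#, B stack in thirds as B–D#–F# — a B major triad. The bass D# is the third, so this is first inversion: figured 6.

6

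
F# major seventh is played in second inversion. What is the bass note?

The fifth of F# major seventh (F#–A#–C#–E#) is C#; that is the bass in second inversion.

C#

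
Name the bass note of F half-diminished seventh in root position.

F

In root position the root is lowest. For F half-diminished seventh (F–Ab–Cb–Eb) that is F.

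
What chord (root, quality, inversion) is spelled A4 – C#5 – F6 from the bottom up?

The pitch classes A, C#, F arrange in thirds as F–A–C#: an F augmented triad.
With the third (A) in the bass, the chord is in first inversion (figured bass 6).

F augmented, first inversion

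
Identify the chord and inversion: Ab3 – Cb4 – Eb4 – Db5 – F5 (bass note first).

Db dominant ninth, second inversion

The distinct note names are Ab, Cb, Eb, Db, F. Stacked in thirds they read Db–F–Ab–Cb–Eb, which is a dominant ninth chord on Db.
Ab is the fifth of Db dominant ninth; fifth in the bass means second inversion.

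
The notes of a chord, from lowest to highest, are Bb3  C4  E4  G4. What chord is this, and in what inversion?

The pitch classes Bb, C, E, G arrange in thirds as C–E–G–Bb: a C dominant seventh chord.
The lowest note is Bb, the seventh of the chord, so this is third inversion (figured bass 4/2).

C dominant seventh, third inversion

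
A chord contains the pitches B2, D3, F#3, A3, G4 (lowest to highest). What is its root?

G

B, D, F#, A, G are the tones of a G major ninth chord (G–B–D–F#–A), making G the root.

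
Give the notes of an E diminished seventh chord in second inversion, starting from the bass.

Bb, Db, E, G

Spelling E diminished seventh: E–G–Bb–Db. In second inversion the fifth is bass, giving Bb, Db, E, G from the bottom.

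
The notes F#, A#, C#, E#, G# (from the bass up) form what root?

Reordering F#, A#, C#, E#, G# into stacked thirds gives F#–A#–C#–E#–G#; the bottom of that stack, F#, is the root.

F#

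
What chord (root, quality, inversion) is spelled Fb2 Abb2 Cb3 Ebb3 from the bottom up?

Fb minor seventh, root position

The distinct note names are Fb, Abb, Cb, Ebb. Stacked in thirds they read Fb–Abb–Cb–Ebb, which is a minor seventh chord on Fb.
With the root (Fb) in the bass, the chord is in root position (figured bass 7).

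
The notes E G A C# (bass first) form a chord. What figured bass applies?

The notes E, G, A, C# stack in thirds as A–C#–E–G — an A dominant seventh chord. The bass E is the fifth, so this is second inversion: figured 4/3.

4/3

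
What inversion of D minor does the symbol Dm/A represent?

Dm/A means D minor with A in the bass. A is the fifth of D minor (D–F–A), so this is second inversion.

second inversion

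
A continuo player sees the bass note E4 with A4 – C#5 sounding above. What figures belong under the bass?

6/4

The notes E, A, C# stack in thirds as A–C#–E — an A major triad. The bass E is the fifth, so this is second inversion: figured 6/4.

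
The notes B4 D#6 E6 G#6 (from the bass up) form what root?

E

B, D#, E, G# are the tones of an E major seventh chord (E–G#–B–D#), making E the root.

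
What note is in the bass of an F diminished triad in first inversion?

Ab

The third of F diminished (F–Ab–Cb) is Ab; that is the bass in first inversion.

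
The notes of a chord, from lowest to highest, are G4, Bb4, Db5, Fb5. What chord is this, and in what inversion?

The pitch classes G, Bb, Db, Fb arrange in thirds as G–Bb–Db–Fb: a G diminished seventh chord.
G is the root of G diminished seventh; root in the bass means root position (figured bass 7).

G diminished seventh, root position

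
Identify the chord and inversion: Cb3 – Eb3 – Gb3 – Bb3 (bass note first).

The pitch classes Cb, Eb, Gb, Bb arrange in thirds as Cb–Eb–Gb–Bb: a Cb major seventh chord.
Cb is the root of Cb major seventh; root in the bass means root position (figured bass 7).

Cb major seventh, root position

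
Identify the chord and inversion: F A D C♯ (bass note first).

Reducing to letter names: F, A, D, C#. These stack in thirds as D–F–A–C# — a D minor-major seventh chord.
With the third (F) in the bass, the chord is in first inversion (figured bass 6/5).

D minor-major seventh, first inversion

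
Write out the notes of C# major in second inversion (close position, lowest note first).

The chord tones are C#–E#–G#. With the fifth (G#) lowest for second inversion: G#, C#, E#.

G#, C#, E#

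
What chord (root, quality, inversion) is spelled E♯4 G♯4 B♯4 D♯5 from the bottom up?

The distinct note names are E#, G#, B#, D#. Stacked in thirds they read E#–G#–B#–D#, which is a minor seventh chord on E#.
E# is the root of E# minor seventh; root in the bass means root position (figured bass 7).

E# minor seventh, root position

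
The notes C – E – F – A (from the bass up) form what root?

F

C, E, F, A are the tones of an F major seventh chord (F–A–C–E), making F the root.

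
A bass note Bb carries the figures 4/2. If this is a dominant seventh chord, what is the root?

C

The figures 4/2 mean the seventh of the chord is in the bass. If Bb is the seventh of a dominant seventh chord, the root is C (chord tones C–E–G–Bb).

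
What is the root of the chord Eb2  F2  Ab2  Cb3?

F

Reordering Eb, F, Ab, Cb into stacked thirds gives F–Ab–Cb–Eb; the bottom of that stack, F, is the root.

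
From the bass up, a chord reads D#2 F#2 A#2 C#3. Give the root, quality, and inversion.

D# minor seventh, root position

The pitch classes D#, F#, A#, C# arrange in thirds as D#–F#–A#–C#: a D# minor seventh chord.
D# is the root of D# minor seventh; root in the bass means root position (figured bass 7).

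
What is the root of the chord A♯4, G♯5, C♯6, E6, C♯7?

Reordering A#, G#, C#, E into stacked thirds gives A#–C#–E–G#; the bottom of that stack, A#, is the root.

A#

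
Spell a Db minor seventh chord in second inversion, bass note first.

The chord tones are Db–Fb–Ab–Cb. With the fifth (Ab) lowest for second inversion: Ab, Cb, Db, Fb.

Ab, Cb, Db, Fb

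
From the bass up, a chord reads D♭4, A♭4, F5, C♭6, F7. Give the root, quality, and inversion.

Db dominant seventh, root position

The pitch classes Db, Ab, F, Cb arrange in thirds as Db–F–Ab–Cb: a Db dominant seventh chord.
The lowest note is Db, the root of the chord, so this is root position (figured bass 7).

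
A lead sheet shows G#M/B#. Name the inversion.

G#M/B# means G# major with B# in the bass. B# is the third of G# major (G#–B#–D#), so this is first inversion.

first inversion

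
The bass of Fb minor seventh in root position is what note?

Fb minor seventh is Fb–Abb–Cb–Ebb. Root position places the root in the bass: Fb.

Fb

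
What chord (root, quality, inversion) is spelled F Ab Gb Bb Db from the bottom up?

Gb major ninth, third inversion

Reducing to letter names: F, Ab, Gb, Bb, Db. These stack in thirds as Gb–Bb–Db–F–Ab — a Gb major ninth chord.
With the seventh (F) in the bass, the chord is in third inversion.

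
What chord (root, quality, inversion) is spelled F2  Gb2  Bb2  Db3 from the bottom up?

The pitch classes F, Gb, Bb, Db arrange in thirds as Gb–Bb–Db–F: a Gb major seventh chord.
The lowest note is F, the seventh of the chord, so this is third inversion (figured bass 4/2).

Gb major seventh, third inversion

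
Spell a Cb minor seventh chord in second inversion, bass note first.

The chord tones are Cb–Ebb–Gb–Bbb. With the fifth (Gb) lowest for second inversion: Gb, Bbb, Cb, Ebb.

Gb, Bbb, Cb, Ebb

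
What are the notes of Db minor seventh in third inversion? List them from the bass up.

Cb, Db, Fb, Ab

Spelling Db minor seventh: Db–Fb–Ab–Cb. In third inversion the seventh is bass, giving Cb, Db, Fb, Ab from the bottom.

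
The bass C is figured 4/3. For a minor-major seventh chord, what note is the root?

F

The figures 4/3 mean the fifth of the chord is in the bass. If C is the fifth of a minor-major seventh chord, the root is F (chord tones F–Ab–C–E).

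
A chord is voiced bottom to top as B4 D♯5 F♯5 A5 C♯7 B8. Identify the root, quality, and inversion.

The pitch classes B, D#, F#, A, C# arrange in thirds as B–D#–F#–A–C#: a B dominant ninth chord.
B is the root of B dominant ninth; root in the bass means root position.

B dominant ninth, root position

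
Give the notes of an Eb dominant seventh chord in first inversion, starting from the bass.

G, Bb, Db, Eb

The chord tones are Eb–G–Bb–Db. With the third (G) lowest for first inversion: G, Bb, Db, Eb.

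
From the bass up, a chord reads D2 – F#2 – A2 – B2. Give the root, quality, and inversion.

The pitch classes D, F#, A, B arrange in thirds as B–D–F#–A: a B minor seventh chord.
With the third (D) in the bass, the chord is in first inversion (figured bass 6/5).

B minor seventh, first inversion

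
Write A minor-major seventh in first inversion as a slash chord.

First inversion of A minor-major seventh has the third (C) in the bass. As a slash chord: Am(maj7)/C.

Am(maj7)/C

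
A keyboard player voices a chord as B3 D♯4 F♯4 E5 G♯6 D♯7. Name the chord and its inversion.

E major ninth, second inversion

Reducing to letter names: B, D#, F#, E, G#. These stack in thirds as E–G#–B–D#–F# — an E major ninth chord.
With the fifth (B) in the bass, the chord is in second inversion.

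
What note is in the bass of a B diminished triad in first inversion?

D

In first inversion the third is lowest. For B diminished (B–D–F) that is D.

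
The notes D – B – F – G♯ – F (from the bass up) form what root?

G#

D, B, F, G# are the tones of a G# diminished seventh chord (G#–B–D–F), making G# the root.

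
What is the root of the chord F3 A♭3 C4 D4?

D

Reordering F, Ab, C, D into stacked thirds gives D–F–Ab–C; the bottom of that stack, D, is the root.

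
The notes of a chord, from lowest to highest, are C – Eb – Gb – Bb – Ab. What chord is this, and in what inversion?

Reducing to letter names: C, Eb, Gb, Bb, Ab. These stack in thirds as Ab–C–Eb–Gb–Bb — an Ab dominant ninth chord.
With the third (C) in the bass, the chord is in first inversion.

Ab dominant ninth, first inversion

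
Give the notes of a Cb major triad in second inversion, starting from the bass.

Gb, Cb, Eb

Spelling Cb major: Cb–Eb–Gb. In second inversion the fifth is bass, giving Gb, Cb, Eb from the bottom.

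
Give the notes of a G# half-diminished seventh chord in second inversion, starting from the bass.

D, F#, G#, B

The chord tones are G#–B–D–F#. With the fifth (D) lowest for second inversion: D, F#, G#, B.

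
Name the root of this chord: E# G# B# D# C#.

C#

The distinct letter names are E#, G#, B#, D#, C#. Arranged as a stack of thirds they read C#–E#–G#–B#–D#, so C# is the root (a C# major ninth chord).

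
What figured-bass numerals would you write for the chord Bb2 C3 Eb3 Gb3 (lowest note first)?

The notes Bb, C, Eb, Gb stack in thirds as C–Eb–Gb–Bb — a C half-diminished seventh chord. The bass Bb is the seventh, so this is third inversion: figured 4/2.

4/2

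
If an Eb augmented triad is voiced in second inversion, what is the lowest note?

B

The fifth of Eb augmented (Eb–G–B) is B; that is the bass in second inversion.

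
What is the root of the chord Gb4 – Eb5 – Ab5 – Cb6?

Reordering Gb, Eb, Ab, Cb into stacked thirds gives Ab–Cb–Eb–Gb; the bottom of that stack, Ab, is the root.

Ab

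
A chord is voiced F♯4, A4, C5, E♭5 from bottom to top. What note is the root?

The distinct letter names are F#, A, C, Eb. Arranged as a stack of thirds they read F#–A–C–Eb, so F# is the root (an F# diminished seventh chord).

F#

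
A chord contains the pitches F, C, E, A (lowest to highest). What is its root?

F

F, C, E, A are the tones of an F major seventh chord (F–A–C–E), making F the root.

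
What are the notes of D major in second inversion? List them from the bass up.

D major is D–F#–A. Second inversion puts the fifth (A) in the bass, with the remaining tones above: A, D, F#.

A, D, F#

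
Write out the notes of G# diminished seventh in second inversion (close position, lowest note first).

The chord tones are G#–B–D–F. With the fifth (D) lowest for second inversion: D, F, G#, B.

D, F, G#, B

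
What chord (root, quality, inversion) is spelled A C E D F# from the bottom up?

Reducing to letter names: A, C, E, D, F#. These stack in thirds as D–F#–A–C–E — a D dominant ninth chord.
A is the fifth of D dominant ninth; fifth in the bass means second inversion.

D dominant ninth, second inversion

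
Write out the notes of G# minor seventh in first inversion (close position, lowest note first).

B, D#, F#, G#

G# minor seventh is G#–B–D#–F#. First inversion puts the third (B) in the bass, with the remaining tones above: B, D#, F#, G#.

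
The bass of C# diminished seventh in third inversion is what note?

Bb

C# diminished seventh is C#–E–G–Bb. Third inversion places the seventh in the bass: Bb.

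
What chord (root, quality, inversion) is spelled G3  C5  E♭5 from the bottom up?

C minor, second inversion

The pitch classes G, C, Eb arrange in thirds as C–Eb–G: a C minor triad.
G is the fifth of C minor; fifth in the bass means second inversion (figured bass 6/4).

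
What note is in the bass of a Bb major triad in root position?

The root of Bb major (Bb–D–F) is Bb; that is the bass in root position.

Bb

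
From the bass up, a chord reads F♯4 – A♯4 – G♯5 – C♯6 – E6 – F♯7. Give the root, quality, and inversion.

Reducing to letter names: F#, A#, G#, C#, E. These stack in thirds as F#–A#–C#–E–G# — an F# dominant ninth chord.
The lowest note is F#, the root of the chord, so this is root position.

F# dominant ninth, root position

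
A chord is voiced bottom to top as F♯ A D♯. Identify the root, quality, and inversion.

The distinct note names are F#, A, D#. Stacked in thirds they read D#–F#–A, which is a diminished triad on D#.
The lowest note is F#, the third of the chord, so this is first inversion (figured bass 6).

D# diminished, first inversion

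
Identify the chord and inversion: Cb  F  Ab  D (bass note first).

D diminished seventh, third inversion

The pitch classes Cb, F, Ab, D arrange in thirds as D–F–Ab–Cb: a D diminished seventh chord.
The lowest note is Cb, the seventh of the chord, so this is third inversion (figured bass 4/2).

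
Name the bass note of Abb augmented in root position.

Abb

In root position the root is lowest. For Abb augmented (Abb–Cb–Eb) that is Abb.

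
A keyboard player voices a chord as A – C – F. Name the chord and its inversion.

F major, first inversion

The pitch classes A, C, F arrange in thirds as F–A–C: an F major triad.
The lowest note is A, the third of the chord, so this is first inversion (figured bass 6).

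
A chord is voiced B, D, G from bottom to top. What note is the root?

G

B, D, G are the tones of a G major triad (G–B–D), making G the root.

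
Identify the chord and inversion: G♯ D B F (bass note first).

G# diminished seventh, root position

The distinct note names are G#, D, B, F. Stacked in thirds they read G#–B–D–F, which is a diminished seventh chord on G#.
With the root (G#) in the bass, the chord is in root position (figured bass 7).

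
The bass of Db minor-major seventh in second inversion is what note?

Ab

The fifth of Db minor-major seventh (Db–Fb–Ab–C) is Ab; that is the bass in second inversion.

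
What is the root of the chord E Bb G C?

E, Bb, G, C are the tones of a C dominant seventh chord (C–E–G–Bb), making C the root.

C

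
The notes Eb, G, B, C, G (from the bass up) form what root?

C

The distinct letter names are Eb, G, B, C. Arranged as a stack of thirds they read C–Eb–G–B, so C is the root (a C minor-major seventh chord).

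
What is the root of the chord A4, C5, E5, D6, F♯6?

D

A, C, E, D, F# are the tones of a D dominant ninth chord (D–F#–A–C–E), making D the root.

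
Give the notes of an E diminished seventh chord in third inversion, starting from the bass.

Db, E, G, Bb

Spelling E diminished seventh: E–G–Bb–Db. In third inversion the seventh is bass, giving Db, E, G, Bb from the bottom.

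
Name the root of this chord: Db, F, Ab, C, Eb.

Db, F, Ab, C, Eb are the tones of a Db major ninth chord (Db–F–Ab–C–Eb), making Db the root.

Db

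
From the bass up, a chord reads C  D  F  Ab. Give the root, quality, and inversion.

D half-diminished seventh, third inversion

Reducing to letter names: C, D, F, Ab. These stack in thirds as D–F–Ab–C — a D half-diminished seventh chord.
C is the seventh of D half-diminished seventh; seventh in the bass means third inversion (figured bass 4/2).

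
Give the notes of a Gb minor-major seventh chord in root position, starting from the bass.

Gb, Bbb, Db, F

Gb minor-major seventh is Gb–Bbb–Db–F. Root position puts the root (Gb) in the bass, with the remaining tones above: Gb, Bbb, Db, F.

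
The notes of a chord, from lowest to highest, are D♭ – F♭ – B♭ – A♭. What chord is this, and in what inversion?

Bb half-diminished seventh, first inversion

Reducing to letter names: Db, Fb, Bb, Ab. These stack in thirds as Bb–Db–Fb–Ab — a Bb half-diminished seventh chord.
With the third (Db) in the bass, the chord is in first inversion (figured bass 6/5).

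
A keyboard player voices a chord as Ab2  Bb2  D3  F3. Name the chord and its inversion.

The distinct note names are Ab, Bb, D, F. Stacked in thirds they read Bb–D–F–Ab, which is a dominant seventh chord on Bb.
The lowest note is Ab, the seventh of the chord, so this is third inversion (figured bass 4/2).

Bb dominant seventh, third inversion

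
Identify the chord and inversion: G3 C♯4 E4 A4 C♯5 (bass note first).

A dominant seventh, third inversion

Reducing to letter names: G, C#, E, A. These stack in thirds as A–C#–E–G — an A dominant seventh chord.
With the seventh (G) in the bass, the chord is in third inversion (figured bass 4/2).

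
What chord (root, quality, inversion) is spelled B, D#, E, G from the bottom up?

E minor-major seventh, second inversion

Reducing to letter names: B, D#, E, G. These stack in thirds as E–G–B–D# — an E minor-major seventh chord.
B is the fifth of E minor-major seventh; fifth in the bass means second inversion (figured bass 4/3).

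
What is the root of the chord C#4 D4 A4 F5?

Reordering C#, D, A, F into stacked thirds gives D–F–A–C#; the bottom of that stack, D, is the root.

D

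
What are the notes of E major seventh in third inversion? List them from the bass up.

D#, E, G#, B

Spelling E major seventh: E–G#–B–D#. In third inversion the seventh is bass, giving D#, E, G#, B from the bottom.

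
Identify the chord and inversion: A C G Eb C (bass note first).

A half-diminished seventh, root position

Reducing to letter names: A, C, G, Eb. These stack in thirds as A–C–Eb–G — an A half-diminished seventh chord.
The lowest note is A, the root of the chord, so this is root position (figured bass 7).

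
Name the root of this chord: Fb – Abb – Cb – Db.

The distinct letter names are Fb, Abb, Cb, Db. Arranged as a stack of thirds they read Db–Fb–Abb–Cb, so Db is the root (a Db half-diminished seventh chord).

Db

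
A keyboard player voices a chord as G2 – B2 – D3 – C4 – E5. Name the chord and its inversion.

The pitch classes G, B, D, C, E arrange in thirds as C–E–G–B–D: a C major ninth chord.
With the fifth (G) in the bass, the chord is in second inversion.

C major ninth, second inversion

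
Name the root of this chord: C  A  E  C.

Reordering C, A, E into stacked thirds gives A–C–E; the bottom of that stack, A, is the root.

A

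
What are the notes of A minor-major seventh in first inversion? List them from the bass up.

C, E, G#, A

Spelling A minor-major seventh: A–C–E–G#. In first inversion the third is bass, giving C, E, G#, A from the bottom.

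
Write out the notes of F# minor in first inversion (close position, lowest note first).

A, C#, F#

F# minor is F#–A–C#. First inversion puts the third (A) in the bass, with the remaining tones above: A, C#, F#.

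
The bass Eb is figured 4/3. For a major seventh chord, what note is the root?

Ab

The figures 4/3 mean the fifth of the chord is in the bass. If Eb is the fifth of a major seventh chord, the root is Ab (chord tones Ab–C–Eb–G).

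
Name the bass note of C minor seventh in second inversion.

The fifth of C minor seventh (C–Eb–G–Bb) is G; that is the bass in second inversion.

G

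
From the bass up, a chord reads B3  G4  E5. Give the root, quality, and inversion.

Reducing to letter names: B, G, E. These stack in thirds as E–G–B — an E minor triad.
With the fifth (B) in the bass, the chord is in second inversion (figured bass 6/4).

E minor, second inversion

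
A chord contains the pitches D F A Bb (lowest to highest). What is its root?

Bb

The distinct letter names are D, F, A, Bb. Arranged as a stack of thirds they read Bb–D–F–A, so Bb is the root (a Bb major seventh chord).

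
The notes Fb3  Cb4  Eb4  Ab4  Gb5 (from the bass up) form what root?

The distinct letter names are Fb, Cb, Eb, Ab, Gb. Arranged as a stack of thirds they read Fb–Ab–Cb–Eb–Gb, so Fb is the root (an Fb major ninth chord).

Fb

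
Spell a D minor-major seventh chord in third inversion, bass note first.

C#, D, F, A

D minor-major seventh is D–F–A–C#. Third inversion puts the seventh (C#) in the bass, with the remaining tones above: C#, D, F, A.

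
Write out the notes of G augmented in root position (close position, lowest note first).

G augmented is G–B–D#. Root position puts the root (G) in the bass, with the remaining tones above: G, B, D#.

G, B, D#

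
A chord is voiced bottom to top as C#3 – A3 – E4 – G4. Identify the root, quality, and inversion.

A dominant seventh, first inversion

The pitch classes C#, A, E, G arrange in thirds as A–C#–E–G: an A dominant seventh chord.
C# is the third of A dominant seventh; third in the bass means first inversion (figured bass 6/5).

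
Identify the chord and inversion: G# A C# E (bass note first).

A major seventh, third inversion

Reducing to letter names: G#, A, C#, E. These stack in thirds as A–C#–E–G# — an A major seventh chord.
With the seventh (G#) in the bass, the chord is in third inversion (figured bass 4/2).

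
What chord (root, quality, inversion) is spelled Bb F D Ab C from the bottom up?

The pitch classes Bb, F, D, Ab, C arrange in thirds as Bb–D–F–Ab–C: a Bb dominant ninth chord.
The lowest note is Bb, the root of the chord, so this is root position.

Bb dominant ninth, root position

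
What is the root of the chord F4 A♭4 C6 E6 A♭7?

F, Ab, C, E are the tones of an F minor-major seventh chord (F–Ab–C–E), making F the root.

F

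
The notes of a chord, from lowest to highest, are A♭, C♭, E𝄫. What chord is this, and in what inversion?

Reducing to letter names: Ab, Cb, Ebb. These stack in thirds as Ab–Cb–Ebb — an Ab diminished triad.
With the root (Ab) in the bass, the chord is in root position (figured bass 5/3).

Ab diminished, root position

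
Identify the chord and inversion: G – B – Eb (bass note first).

Eb augmented, first inversion

The pitch classes G, B, Eb arrange in thirds as Eb–G–B: an Eb augmented triad.
The lowest note is G, the third of the chord, so this is first inversion (figured bass 6).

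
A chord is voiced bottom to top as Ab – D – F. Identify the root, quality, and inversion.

D diminished, second inversion

The distinct note names are Ab, D, F. Stacked in thirds they read D–F–Ab, which is a diminished triad on D.
With the fifth (Ab) in the bass, the chord is in second inversion (figured bass 6/4).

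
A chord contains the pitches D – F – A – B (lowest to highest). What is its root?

B

Reordering D, F, A, B into stacked thirds gives B–D–F–A; the bottom of that stack, B, is the root.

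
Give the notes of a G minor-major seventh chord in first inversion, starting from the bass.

The chord tones are G–Bb–D–F#. With the third (Bb) lowest for first inversion: Bb, D, F#, G.

Bb, D, F#, G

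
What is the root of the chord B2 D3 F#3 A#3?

B, D, F#, A# are the tones of a B minor-major seventh chord (B–D–F#–A#), making B the root.

B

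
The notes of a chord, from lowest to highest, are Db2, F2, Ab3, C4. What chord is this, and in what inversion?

The distinct note names are Db, F, Ab, C. Stacked in thirds they read Db–F–Ab–C, which is a major seventh chord on Db.
Db is the root of Db major seventh; root in the bass means root position (figured bass 7).

Db major seventh, root position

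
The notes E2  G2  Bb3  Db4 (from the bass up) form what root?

E

Reordering E, G, Bb, Db into stacked thirds gives E–G–Bb–Db; the bottom of that stack, E, is the root.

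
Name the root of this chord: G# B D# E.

E

The distinct letter names are G#, B, D#, E. Arranged as a stack of thirds they read E–G#–B–D#, so E is the root (an E major seventh chord).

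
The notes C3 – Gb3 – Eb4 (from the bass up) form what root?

The distinct letter names are C, Gb, Eb. Arranged as a stack of thirds they read C–Eb–Gb, so C is the root (a C diminished triad).

C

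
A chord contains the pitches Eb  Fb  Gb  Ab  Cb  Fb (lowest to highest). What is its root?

Eb, Fb, Gb, Ab, Cb are the tones of an Fb major ninth chord (Fb–Ab–Cb–Eb–Gb), making Fb the root.

Fb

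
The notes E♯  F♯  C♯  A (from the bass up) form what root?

E#, F#, C#, A are the tones of an F# minor-major seventh chord (F#–A–C#–E#), making F# the root.

F#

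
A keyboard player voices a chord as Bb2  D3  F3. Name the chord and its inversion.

The pitch classes Bb, D, F arrange in thirds as Bb–D–F: a Bb major triad.
Bb is the root of Bb major; root in the bass means root position (figured bass 5/3).

Bb major, root position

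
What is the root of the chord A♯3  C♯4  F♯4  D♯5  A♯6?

A#, C#, F#, D# are the tones of a D# minor seventh chord (D#–F#–A#–C#), making D# the root.

D#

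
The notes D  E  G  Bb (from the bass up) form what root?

E

D, E, G, Bb are the tones of an E half-diminished seventh chord (E–G–Bb–D), making E the root.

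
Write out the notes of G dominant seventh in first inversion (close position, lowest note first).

The chord tones are G–B–D–F. With the third (B) lowest for first inversion: B, D, F, G.

B, D, F, G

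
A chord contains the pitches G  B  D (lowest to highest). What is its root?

G

The distinct letter names are G, B, D. Arranged as a stack of thirds they read G–B–D, so G is the root (a G major triad).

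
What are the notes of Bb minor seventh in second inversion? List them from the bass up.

Spelling Bb minor seventh: Bb–Db–F–Ab. In second inversion the fifth is bass, giving F, Ab, Bb, Db from the bottom.

F, Ab, Bb, Db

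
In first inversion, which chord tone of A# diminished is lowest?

The third of A# diminished (A#–C#–E) is C#; that is the bass in first inversion.

C#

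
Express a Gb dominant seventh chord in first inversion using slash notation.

Gb7/Bb

First inversion of Gb dominant seventh has the third (Bb) in the bass. As a slash chord: Gb7/Bb.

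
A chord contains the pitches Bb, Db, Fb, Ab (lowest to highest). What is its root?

Bb

Reordering Bb, Db, Fb, Ab into stacked thirds gives Bb–Db–Fb–Ab; the bottom of that stack, Bb, is the root.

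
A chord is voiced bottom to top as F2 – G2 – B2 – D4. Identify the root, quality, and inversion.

The distinct note names are F, G, B, D. Stacked in thirds they read G–B–D–F, which is a dominant seventh chord on G.
F is the seventh of G dominant seventh; seventh in the bass means third inversion (figured bass 4/2).

G dominant seventh, third inversion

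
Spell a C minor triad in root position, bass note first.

C minor is C–Eb–G. Root position puts the root (C) in the bass, with the remaining tones above: C, Eb, G.

C, Eb, G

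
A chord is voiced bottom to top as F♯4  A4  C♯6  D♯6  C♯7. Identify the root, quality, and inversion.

D# half-diminished seventh, first inversion

The pitch classes F#, A, C#, D# arrange in thirds as D#–F#–A–C#: a D# half-diminished seventh chord.
The lowest note is F#, the third of the chord, so this is first inversion (figured bass 6/5).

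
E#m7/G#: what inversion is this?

first inversion

E#m7/G# means E# minor seventh with G# in the bass. G# is the third of E# minor seventh (E#–G#–B#–D#), so this is first inversion.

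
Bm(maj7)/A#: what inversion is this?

third inversion

Bm(maj7)/A# means B minor-major seventh with A# in the bass. A# is the seventh of B minor-major seventh (B–D–F#–A#), so this is third inversion.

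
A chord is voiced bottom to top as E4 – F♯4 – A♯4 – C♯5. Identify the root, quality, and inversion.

F# dominant seventh, third inversion

The pitch classes E, F#, A#, C# arrange in thirds as F#–A#–C#–E: an F# dominant seventh chord.
With the seventh (E) in the bass, the chord is in third inversion (figured bass 4/2).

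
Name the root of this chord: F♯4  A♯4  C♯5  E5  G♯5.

F#, A#, C#, E, G# are the tones of an F# dominant ninth chord (F#–A#–C#–E–G#), making F# the root.

F#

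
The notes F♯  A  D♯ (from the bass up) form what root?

D#

F#, A, D# are the tones of a D# diminished triad (D#–F#–A), making D# the root.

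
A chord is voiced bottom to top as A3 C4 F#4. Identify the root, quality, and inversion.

Reducing to letter names: A, C, F#. These stack in thirds as F#–A–C — an F# diminished triad.
With the third (A) in the bass, the chord is in first inversion (figured bass 6).

F# diminished, first inversion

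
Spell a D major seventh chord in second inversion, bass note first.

A, C#, D, F#

Spelling D major seventh: D–F#–A–C#. In second inversion the fifth is bass, giving A, C#, D, F# from the bottom.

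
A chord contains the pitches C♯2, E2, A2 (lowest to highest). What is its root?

A

The distinct letter names are C#, E, A. Arranged as a stack of thirds they read A–C#–E, so A is the root (an A major triad).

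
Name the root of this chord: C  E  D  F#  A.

D

Reordering C, E, D, F#, A into stacked thirds gives D–F#–A–C–E; the bottom of that stack, D, is the root.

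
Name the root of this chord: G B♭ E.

Reordering G, Bb, E into stacked thirds gives E–G–Bb; the bottom of that stack, E, is the root.

E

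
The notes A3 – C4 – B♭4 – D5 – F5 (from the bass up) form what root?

Bb

Reordering A, C, Bb, D, F into stacked thirds gives Bb–D–F–A–C; the bottom of that stack, Bb, is the root.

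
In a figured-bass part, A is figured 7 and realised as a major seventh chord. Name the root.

The figures 7 mean the root of the chord is in the bass. If A is the root of a major seventh chord, the root is A (chord tones A–C#–E–G#).

A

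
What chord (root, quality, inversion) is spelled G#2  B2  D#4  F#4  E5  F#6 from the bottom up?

E major ninth, first inversion

Reducing to letter names: G#, B, D#, F#, E. These stack in thirds as E–G#–B–D#–F# — an E major ninth chord.
With the third (G#) in the bass, the chord is in first inversion.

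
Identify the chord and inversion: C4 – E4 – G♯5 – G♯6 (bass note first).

C augmented, root position

The pitch classes C, E, G# arrange in thirds as C–E–G#: a C augmented triad.
The lowest note is C, the root of the chord, so this is root position (figured bass 5/3).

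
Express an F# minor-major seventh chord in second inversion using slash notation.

F#m(maj7)/C#

Second inversion of F# minor-major seventh has the fifth (C#) in the bass. As a slash chord: F#m(maj7)/C#.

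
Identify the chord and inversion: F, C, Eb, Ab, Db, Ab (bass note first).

Db major ninth, first inversion

Reducing to letter names: F, C, Eb, Ab, Db. These stack in thirds as Db–F–Ab–C–Eb — a Db major ninth chord.
With the third (F) in the bass, the chord is in first inversion.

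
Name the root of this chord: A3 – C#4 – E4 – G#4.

A, C#, E, G# are the tones of an A major seventh chord (A–C#–E–G#), making A the root.

A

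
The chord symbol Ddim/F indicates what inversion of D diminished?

Ddim/F means D diminished with F in the bass. F is the third of D diminished (D–F–Ab), so this is first inversion.

first inversion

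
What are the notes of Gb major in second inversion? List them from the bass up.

Gb major is Gb–Bb–Db. Second inversion puts the fifth (Db) in the bass, with the remaining tones above: Db, Gb, Bb.

Db, Gb, Bb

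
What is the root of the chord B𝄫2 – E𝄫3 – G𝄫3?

The distinct letter names are Bbb, Ebb, Gbb. Arranged as a stack of thirds they read Ebb–Gbb–Bbb, so Ebb is the root (an Ebb minor triad).

Ebb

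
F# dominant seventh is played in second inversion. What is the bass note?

The fifth of F# dominant seventh (F#–A#–C#–E) is C#; that is the bass in second inversion.

C#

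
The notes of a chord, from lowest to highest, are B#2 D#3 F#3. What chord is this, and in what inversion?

B# diminished, root position

Reducing to letter names: B#, D#, F#. These stack in thirds as B#–D#–F# — a B# diminished triad.
B# is the root of B# diminished; root in the bass means root position (figured bass 5/3).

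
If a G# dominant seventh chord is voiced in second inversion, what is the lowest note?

In second inversion the fifth is lowest. For G# dominant seventh (G#–B#–D#–F#) that is D#.

D#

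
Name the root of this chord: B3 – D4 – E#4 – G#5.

E#

Reordering B, D, E#, G# into stacked thirds gives E#–G#–B–D; the bottom of that stack, E#, is the root.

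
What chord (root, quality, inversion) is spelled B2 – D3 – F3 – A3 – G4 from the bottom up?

G dominant ninth, first inversion

The distinct note names are B, D, F, A, G. Stacked in thirds they read G–B–D–F–A, which is a dominant ninth chord on G.
With the third (B) in the bass, the chord is in first inversion.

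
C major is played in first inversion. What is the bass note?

In first inversion the third is lowest. For C major (C–E–G) that is E.

E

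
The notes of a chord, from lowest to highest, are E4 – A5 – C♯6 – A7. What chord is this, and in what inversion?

A major, second inversion

The distinct note names are E, A, C#. Stacked in thirds they read A–C#–E, which is a major triad on A.
The lowest note is E, the fifth of the chord, so this is second inversion (figured bass 6/4).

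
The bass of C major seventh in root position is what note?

The root of C major seventh (C–E–G–B) is C; that is the bass in root position.

C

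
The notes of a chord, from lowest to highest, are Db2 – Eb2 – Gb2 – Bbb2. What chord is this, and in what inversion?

Eb half-diminished seventh, third inversion

Reducing to letter names: Db, Eb, Gb, Bbb. These stack in thirds as Eb–Gb–Bbb–Db — an Eb half-diminished seventh chord.
Db is the seventh of Eb half-diminished seventh; seventh in the bass means third inversion (figured bass 4/2).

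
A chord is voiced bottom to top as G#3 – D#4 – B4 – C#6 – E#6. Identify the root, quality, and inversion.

The pitch classes G#, D#, B, C#, E# arrange in thirds as C#–E#–G#–B–D#: a C# dominant ninth chord.
With the fifth (G#) in the bass, the chord is in second inversion.

C# dominant ninth, second inversion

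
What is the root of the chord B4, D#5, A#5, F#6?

B

B, D#, A#, F# are the tones of a B major seventh chord (B–D#–F#–A#), making B the root.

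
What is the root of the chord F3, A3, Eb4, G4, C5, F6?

The distinct letter names are F, A, Eb, G, C. Arranged as a stack of thirds they read F–A–C–Eb–G, so F is the root (an F dominant ninth chord).

F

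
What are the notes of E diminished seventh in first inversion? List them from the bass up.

G, Bb, Db, E

E diminished seventh is E–G–Bb–Db. First inversion puts the third (G) in the bass, with the remaining tones above: G, Bb, Db, E.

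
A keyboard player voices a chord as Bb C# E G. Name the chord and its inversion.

C# diminished seventh, third inversion

The pitch classes Bb, C#, E, G arrange in thirds as C#–E–G–Bb: a C# diminished seventh chord.
With the seventh (Bb) in the bass, the chord is in third inversion (figured bass 4/2).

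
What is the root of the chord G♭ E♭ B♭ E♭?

Eb

The distinct letter names are Gb, Eb, Bb. Arranged as a stack of thirds they read Eb–Gb–Bb, so Eb is the root (an Eb minor triad).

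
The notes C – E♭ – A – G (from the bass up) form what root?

A

C, Eb, A, G are the tones of an A half-diminished seventh chord (A–C–Eb–G), making A the root.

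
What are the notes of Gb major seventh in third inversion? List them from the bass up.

The chord tones are Gb–Bb–Db–F. With the seventh (F) lowest for third inversion: F, Gb, Bb, Db.

F, Gb, Bb, Db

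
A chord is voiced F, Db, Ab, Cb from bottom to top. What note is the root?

Db

The distinct letter names are F, Db, Ab, Cb. Arranged as a stack of thirds they read Db–F–Ab–Cb, so Db is the root (a Db dominant seventh chord).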